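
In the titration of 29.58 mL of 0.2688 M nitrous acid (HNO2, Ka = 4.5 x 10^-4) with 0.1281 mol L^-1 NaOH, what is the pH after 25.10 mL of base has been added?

Initial n(HNO2) = 0.2688 x 0.02958 = 0.007951 mol.
n(NaOH) added = 0.1281 x 0.02510 = 0.003215 mol, converting that many moles of HNO2 to NO2-.
Remaining n(HNO2) = 0.004736 mol; n(NO2-) = 0.003215 mol.
By Henderson-Hasselbalch, pH = pKa + log([A^-]/[HA]) = 3.35 + log(0.003215/0.004736) = 3.35 + (-0.17) = 3.18.

3.18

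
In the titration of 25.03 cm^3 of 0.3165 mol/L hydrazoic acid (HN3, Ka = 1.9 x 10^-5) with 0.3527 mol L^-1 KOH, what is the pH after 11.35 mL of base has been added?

4.73

Initial n(HN3) = 0.3165 x 0.02503 = 0.007922 mol.
n(KOH) added = 0.3527 x 0.01135 = 0.004003 mol, converting that many moles of HN3 to N3-.
Remaining n(HN3) = 0.003919 mol; n(N3-) = 0.004003 mol.
By Henderson-Hasselbalch, pH = pKa + log([A^-]/[HA]) = 4.72 + log(0.004003/0.003919) = 4.72 + (+0.01) = 4.73.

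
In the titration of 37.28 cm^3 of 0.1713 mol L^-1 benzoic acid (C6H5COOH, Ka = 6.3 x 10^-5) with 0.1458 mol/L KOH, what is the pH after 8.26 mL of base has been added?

3.57

Initial n(C6H5COOH) = 0.1713 x 0.03728 = 0.006386 mol.
n(KOH) added = 0.1458 x 0.008260 = 0.001204 mol, converting that many moles of C6H5COOH to C6H5COO-.
Remaining n(C6H5COOH) = 0.005182 mol; n(C6H5COO-) = 0.001204 mol.
By Henderson-Hasselbalch, pH = pKa + log([A^-]/[HA]) = 4.20 + log(0.001204/0.005182) = 4.20 + (-0.63) = 3.57.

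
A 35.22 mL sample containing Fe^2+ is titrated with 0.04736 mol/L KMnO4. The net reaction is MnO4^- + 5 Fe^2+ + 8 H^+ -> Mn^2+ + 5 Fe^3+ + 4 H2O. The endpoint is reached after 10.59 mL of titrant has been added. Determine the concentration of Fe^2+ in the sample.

n(KMnO4) = 0.04736 x 0.01059 = 0.0005015 mol.
From the balanced equation, 1 mol KMnO4 reacts with 5 mol Fe^2+, so n(Fe^2+) = 0.0005015 x 5/1 = 0.002508 mol.
[Fe^2+] = 0.002508 / 0.03522 L = 0.0712 M.

0.0712 M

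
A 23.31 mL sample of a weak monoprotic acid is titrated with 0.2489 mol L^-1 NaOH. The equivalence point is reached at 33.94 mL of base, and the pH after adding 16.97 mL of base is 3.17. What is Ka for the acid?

16.97 mL is half of the equivalence volume, so this is the half-equivalence point where [HA] = [A^-].
At half-equivalence pH = pKa, so pKa = 3.17.
Ka = 10^(-3.17) = 6.8 x 10^-4.

6.8 x 10^-4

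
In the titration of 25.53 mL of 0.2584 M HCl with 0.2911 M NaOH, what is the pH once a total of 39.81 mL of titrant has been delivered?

n(acid) = 0.2584 x 0.02553 = 0.006597 mol; n(NaOH) added = 0.2911 x 0.03981 = 0.01159 mol.
Base is in excess by 0.01159 - 0.006597 = 0.004992 mol in a total volume of 0.06534 L.
[OH^-] = 0.004992/0.06534 = 0.07640 M, so pOH = 1.12 and pH = 14.00 - 1.12 = 12.88.

12.88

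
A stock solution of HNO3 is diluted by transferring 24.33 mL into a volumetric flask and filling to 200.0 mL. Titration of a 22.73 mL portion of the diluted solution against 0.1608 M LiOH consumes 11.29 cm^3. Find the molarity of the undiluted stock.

n(LiOH) = 0.1608 x 0.01129 = 0.001815 mol.
n(HNO3) in the aliquot = 0.001815 mol.
[diluted HNO3] = 0.001815 / 0.02273 = 0.07987 M.
Dilution factor = 200.0/24.33 = 8.220, so [stock] = 0.07987 x 8.220 = 0.657 M.

0.657 M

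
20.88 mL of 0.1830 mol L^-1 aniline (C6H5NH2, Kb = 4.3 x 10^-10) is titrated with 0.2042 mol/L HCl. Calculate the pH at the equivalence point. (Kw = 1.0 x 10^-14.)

2.82

n(C6H5NH2) = 0.1830 x 0.02088 = 0.003821 mol; V(HCl) at equivalence = 0.003821/0.2042 = 0.01871 L.
At equivalence the base is fully converted to C6H5NH3+; total volume = 0.03959 L, so [C6H5NH3+] = 0.003821/0.03959 = 0.09651 M.
Ka(C6H5NH3+) = Kw/Kb = 1.0e-14 / 4.3 x 10^-10 = 2.33e-5.
[H^+] = sqrt(Ka x [C6H5NH3+]) = sqrt(2.33e-5 x 0.09651) = 0.00150 M.
pH = -log(0.00150) = 2.82.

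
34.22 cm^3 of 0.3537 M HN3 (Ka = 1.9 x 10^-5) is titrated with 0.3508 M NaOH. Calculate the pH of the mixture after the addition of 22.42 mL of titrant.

4.99

Initial n(HN3) = 0.3537 x 0.03422 = 0.01210 mol.
n(NaOH) added = 0.3508 x 0.02242 = 0.007865 mol, converting that many moles of HN3 to N3-.
Remaining n(HN3) = 0.004239 mol; n(N3-) = 0.007865 mol.
By Henderson-Hasselbalch, pH = pKa + log([A^-]/[HA]) = 4.72 + log(0.007865/0.004239) = 4.72 + (+0.27) = 4.99.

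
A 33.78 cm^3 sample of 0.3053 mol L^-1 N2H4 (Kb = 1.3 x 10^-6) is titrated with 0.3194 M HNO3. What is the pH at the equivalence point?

4.46

n(N2H4) = 0.3053 x 0.03378 = 0.01031 mol; V(HNO3) at equivalence = 0.01031/0.3194 = 0.03229 L.
At equivalence the base is fully converted to N2H5+; total volume = 0.06607 L, so [N2H5+] = 0.01031/0.06607 = 0.1561 M.
Ka(N2H5+) = Kw/Kb = 1.0e-14 / 1.3 x 10^-6 = 7.69e-9.
[H^+] = sqrt(Ka x [N2H5+]) = sqrt(7.69e-9 x 0.1561) = 3.47e-5 M.
pH = -log(3.47e-5) = 4.46.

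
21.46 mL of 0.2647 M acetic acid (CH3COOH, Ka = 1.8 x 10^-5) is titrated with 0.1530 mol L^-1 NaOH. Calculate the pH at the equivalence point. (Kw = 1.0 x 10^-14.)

8.87

n(CH3COOH) = 0.2647 x 0.02146 = 0.005680 mol; V(NaOH) at equivalence = 0.005680/0.1530 = 0.03713 L.
At equivalence all the acid is converted to CH3COO-; total volume = 0.02146 + 0.03713 = 0.05859 L, so [CH3COO-] = 0.005680/0.05859 = 0.09696 M.
Kb = Kw/Ka = 1.0e-14 / 1.8 x 10^-5 = 5.56e-10.
[OH^-] = sqrt(Kb x [CH3COO-]) = sqrt(5.56e-10 x 0.09696) = 7.34e-6 M.
pOH = 5.13, so pH = 14.00 - 5.13 = 8.87.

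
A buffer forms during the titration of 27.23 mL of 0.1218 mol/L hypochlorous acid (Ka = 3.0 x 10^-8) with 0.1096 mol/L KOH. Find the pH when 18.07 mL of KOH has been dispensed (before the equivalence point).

Initial n(HClO) = 0.1218 x 0.02723 = 0.003317 mol.
n(KOH) added = 0.1096 x 0.01807 = 0.001980 mol, converting that many moles of HClO to ClO-.
Remaining n(HClO) = 0.001336 mol; n(ClO-) = 0.001980 mol.
By Henderson-Hasselbalch, pH = pKa + log([A^-]/[HA]) = 7.52 + log(0.001980/0.001336) = 7.52 + (+0.17) = 7.69.

7.69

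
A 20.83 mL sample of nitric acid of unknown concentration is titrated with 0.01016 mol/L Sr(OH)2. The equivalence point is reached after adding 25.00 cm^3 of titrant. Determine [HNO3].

0.0244 M

n(Sr(OH)2) delivered = 0.01016 x 0.02500 = 0.0002540 mol.
The reaction is 2 HNO3 + 1 Sr(OH)2, so n(HNO3) = 0.0002540 x 2/1 = 0.0005080 mol.
[HNO3] = 0.0005080 mol / 0.02083 L = 0.0244 M.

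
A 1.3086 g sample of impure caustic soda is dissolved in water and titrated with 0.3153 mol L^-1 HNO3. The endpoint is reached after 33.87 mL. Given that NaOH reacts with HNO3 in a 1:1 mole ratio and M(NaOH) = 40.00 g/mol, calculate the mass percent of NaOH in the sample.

32.6%

n(HNO3) = 0.3153 x 0.03387 = 0.01068 mol.
n(NaOH) = 0.01068 / 1 = 0.01068 mol.
mass of NaOH = 0.01068 x 40.00 = 0.4272 g.
% purity = 0.4272 / 1.3086 x 100 = 32.6%.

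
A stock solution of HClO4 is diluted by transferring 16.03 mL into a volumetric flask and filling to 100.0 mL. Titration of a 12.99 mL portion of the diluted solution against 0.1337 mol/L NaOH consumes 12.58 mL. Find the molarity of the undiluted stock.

n(NaOH) = 0.1337 x 0.01258 = 0.001682 mol.
n(HClO4) in the aliquot = 0.001682 mol.
[diluted HClO4] = 0.001682 / 0.01299 = 0.1295 M.
Dilution factor = 100.0/16.03 = 6.238, so [stock] = 0.1295 x 6.238 = 0.808 M.

0.808 M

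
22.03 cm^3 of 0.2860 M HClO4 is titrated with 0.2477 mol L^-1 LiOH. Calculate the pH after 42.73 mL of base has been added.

12.82

n(acid) = 0.2860 x 0.02203 = 0.006301 mol; n(LiOH) added = 0.2477 x 0.04273 = 0.01058 mol.
Base is in excess by 0.01058 - 0.006301 = 0.004284 mol in a total volume of 0.06476 L.
[OH^-] = 0.004284/0.06476 = 0.06615 M, so pOH = 1.18 and pH = 14.00 - 1.18 = 12.82.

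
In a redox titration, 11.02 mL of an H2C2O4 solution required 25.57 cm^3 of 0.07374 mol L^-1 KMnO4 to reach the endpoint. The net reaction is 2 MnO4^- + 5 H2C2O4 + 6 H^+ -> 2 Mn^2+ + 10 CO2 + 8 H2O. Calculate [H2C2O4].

0.428 M

n(KMnO4) = 0.07374 x 0.02557 = 0.001886 mol.
From the balanced equation, 2 mol KMnO4 reacts with 5 mol H2C2O4, so n(H2C2O4) = 0.001886 x 5/2 = 0.004714 mol.
[H2C2O4] = 0.004714 / 0.01102 L = 0.428 M.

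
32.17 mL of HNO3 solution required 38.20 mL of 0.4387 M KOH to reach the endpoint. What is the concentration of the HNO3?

n(KOH) delivered = 0.4387 x 0.03820 = 0.01676 mol.
For a 1:1 reaction, n(HNO3) = 0.01676 mol.
[HNO3] = 0.01676 mol / 0.03217 L = 0.521 M.

0.521 M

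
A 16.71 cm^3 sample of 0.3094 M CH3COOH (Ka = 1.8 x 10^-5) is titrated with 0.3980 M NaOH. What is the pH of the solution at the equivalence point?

n(CH3COOH) = 0.3094 x 0.01671 = 0.005170 mol; V(NaOH) at equivalence = 0.005170/0.3980 = 0.01299 L.
At equivalence all the acid is converted to CH3COO-; total volume = 0.01671 + 0.01299 = 0.02970 L, so [CH3COO-] = 0.005170/0.02970 = 0.1741 M.
Kb = Kw/Ka = 1.0e-14 / 1.8 x 10^-5 = 5.56e-10.
[OH^-] = sqrt(Kb x [CH3COO-]) = sqrt(5.56e-10 x 0.1741) = 9.83e-6 M.
pOH = 5.01, so pH = 14.00 - 5.01 = 8.99.

8.99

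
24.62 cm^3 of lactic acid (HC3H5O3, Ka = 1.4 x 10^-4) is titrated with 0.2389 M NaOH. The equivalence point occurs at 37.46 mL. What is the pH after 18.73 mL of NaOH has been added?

3.85

18.73 mL is exactly half the equivalence volume (37.46/2), i.e. the half-equivalence point.
There, n(HA) = n(A^-), so pH = pKa = -log(1.4 x 10^-4) = 3.85.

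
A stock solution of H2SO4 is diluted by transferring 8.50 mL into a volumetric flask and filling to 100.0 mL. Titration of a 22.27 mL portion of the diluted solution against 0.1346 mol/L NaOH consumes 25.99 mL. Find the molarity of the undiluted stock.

n(NaOH) = 0.1346 x 0.02599 = 0.003498 mol.
n(H2SO4) in the aliquot = 0.003498 x 1/2 = 0.001749 mol.
[diluted H2SO4] = 0.001749 / 0.02227 = 0.07854 M.
Dilution factor = 100.0/8.500 = 11.76, so [stock] = 0.07854 x 11.76 = 0.924 M.

0.924 M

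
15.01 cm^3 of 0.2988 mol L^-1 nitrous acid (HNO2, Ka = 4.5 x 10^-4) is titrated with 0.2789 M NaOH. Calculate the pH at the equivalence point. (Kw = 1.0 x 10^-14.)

n(HNO2) = 0.2988 x 0.01501 = 0.004485 mol; V(NaOH) at equivalence = 0.004485/0.2789 = 0.01608 L.
At equivalence all the acid is converted to NO2-; total volume = 0.01501 + 0.01608 = 0.03109 L, so [NO2-] = 0.004485/0.03109 = 0.1443 M.
Kb = Kw/Ka = 1.0e-14 / 4.5 x 10^-4 = 2.22e-11.
[OH^-] = sqrt(Kb x [NO2-]) = sqrt(2.22e-11 x 0.1443) = 1.79e-6 M.
pOH = 5.75, so pH = 14.00 - 5.75 = 8.25.

8.25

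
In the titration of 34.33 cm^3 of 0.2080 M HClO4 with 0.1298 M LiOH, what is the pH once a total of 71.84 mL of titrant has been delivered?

n(acid) = 0.2080 x 0.03433 = 0.007141 mol; n(LiOH) added = 0.1298 x 0.07184 = 0.009325 mol.
Base is in excess by 0.009325 - 0.007141 = 0.002184 mol in a total volume of 0.1062 L.
[OH^-] = 0.002184/0.1062 = 0.02057 M, so pOH = 1.69 and pH = 14.00 - 1.69 = 12.31.

12.31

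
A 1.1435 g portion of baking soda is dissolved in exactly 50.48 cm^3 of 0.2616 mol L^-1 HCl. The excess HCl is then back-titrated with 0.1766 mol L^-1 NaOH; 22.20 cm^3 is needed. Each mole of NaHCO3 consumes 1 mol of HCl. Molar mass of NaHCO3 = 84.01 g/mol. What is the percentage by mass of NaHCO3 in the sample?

68.2%

Total n(HCl) added = 0.2616 x 0.05048 = 0.01321 mol.
n(NaOH) used = 0.1766 x 0.02220 = 0.003921 mol, which equals the excess n(HCl).
So n(HCl) consumed by the sample = 0.01321 - 0.003921 = 0.009285 mol.
n(NaHCO3) = 0.009285 / 1 = 0.009285 mol.
mass NaHCO3 = 0.009285 x 84.01 = 0.7800 g, so %NaHCO3 = 0.7800/1.1435 x 100 = 68.2%.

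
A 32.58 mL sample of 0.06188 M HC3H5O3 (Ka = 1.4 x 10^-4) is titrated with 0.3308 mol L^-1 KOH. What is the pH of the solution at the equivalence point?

8.29

n(HC3H5O3) = 0.06188 x 0.03258 = 0.002016 mol; V(KOH) at equivalence = 0.002016/0.3308 = 0.006094 L.
At equivalence all the acid is converted to C3H5O3-; total volume = 0.03258 + 0.006094 = 0.03867 L, so [C3H5O3-] = 0.002016/0.03867 = 0.05213 M.
Kb = Kw/Ka = 1.0e-14 / 1.4 x 10^-4 = 7.14e-11.
[OH^-] = sqrt(Kb x [C3H5O3-]) = sqrt(7.14e-11 x 0.05213) = 1.93e-6 M.
pOH = 5.71, so pH = 14.00 - 5.71 = 8.29.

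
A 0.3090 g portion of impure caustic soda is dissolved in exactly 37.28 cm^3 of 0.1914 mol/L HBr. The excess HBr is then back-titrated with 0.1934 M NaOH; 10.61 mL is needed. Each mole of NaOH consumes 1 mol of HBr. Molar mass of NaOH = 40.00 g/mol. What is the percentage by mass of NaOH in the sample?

65.8%

Total n(HBr) added = 0.1914 x 0.03728 = 0.007135 mol.
n(NaOH) used = 0.1934 x 0.01061 = 0.002052 mol, which equals the excess n(HBr).
So n(HBr) consumed by the sample = 0.007135 - 0.002052 = 0.005083 mol.
n(NaOH) = 0.005083 / 1 = 0.005083 mol.
mass NaOH = 0.005083 x 40.00 = 0.2033 g, so %NaOH = 0.2033/0.3090 x 100 = 65.8%.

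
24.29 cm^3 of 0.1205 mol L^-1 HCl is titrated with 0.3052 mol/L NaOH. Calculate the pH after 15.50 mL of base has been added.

n(acid) = 0.1205 x 0.02429 = 0.002927 mol; n(NaOH) added = 0.3052 x 0.01550 = 0.004731 mol.
Base is in excess by 0.004731 - 0.002927 = 0.001804 mol in a total volume of 0.03979 L.
[OH^-] = 0.001804/0.03979 = 0.04533 M, so pOH = 1.34 and pH = 14.00 - 1.34 = 12.66.

12.66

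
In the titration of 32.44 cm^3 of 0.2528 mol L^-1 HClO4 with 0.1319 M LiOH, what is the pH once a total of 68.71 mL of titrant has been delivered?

11.93

n(acid) = 0.2528 x 0.03244 = 0.008201 mol; n(LiOH) added = 0.1319 x 0.06871 = 0.009063 mol.
Base is in excess by 0.009063 - 0.008201 = 0.0008620 mol in a total volume of 0.1011 L.
[OH^-] = 0.0008620/0.1011 = 0.008522 M, so pOH = 2.07 and pH = 14.00 - 2.07 = 11.93.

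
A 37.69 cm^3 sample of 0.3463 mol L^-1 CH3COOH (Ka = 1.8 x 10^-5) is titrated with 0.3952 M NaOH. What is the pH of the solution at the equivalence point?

n(CH3COOH) = 0.3463 x 0.03769 = 0.01305 mol; V(NaOH) at equivalence = 0.01305/0.3952 = 0.03303 L.
At equivalence all the acid is converted to CH3COO-; total volume = 0.03769 + 0.03303 = 0.07072 L, so [CH3COO-] = 0.01305/0.07072 = 0.1846 M.
Kb = Kw/Ka = 1.0e-14 / 1.8 x 10^-5 = 5.56e-10.
[OH^-] = sqrt(Kb x [CH3COO-]) = sqrt(5.56e-10 x 0.1846) = 1.01e-5 M.
pOH = 4.99, so pH = 14.00 - 4.99 = 9.01.

9.01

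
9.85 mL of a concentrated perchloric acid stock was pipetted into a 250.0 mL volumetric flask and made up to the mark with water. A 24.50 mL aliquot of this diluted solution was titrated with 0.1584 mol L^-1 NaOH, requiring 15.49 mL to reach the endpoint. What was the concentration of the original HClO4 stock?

2.54 M

n(NaOH) = 0.1584 x 0.01549 = 0.002454 mol.
n(HClO4) in the aliquot = 0.002454 mol.
[diluted HClO4] = 0.002454 / 0.02450 = 0.1001 M.
Dilution factor = 250.0/9.850 = 25.38, so [stock] = 0.1001 x 25.38 = 2.54 M.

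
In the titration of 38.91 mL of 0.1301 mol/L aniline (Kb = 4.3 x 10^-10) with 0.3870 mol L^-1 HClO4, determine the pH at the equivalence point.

2.82

n(C6H5NH2) = 0.1301 x 0.03891 = 0.005062 mol; V(HClO4) at equivalence = 0.005062/0.3870 = 0.01308 L.
At equivalence the base is fully converted to C6H5NH3+; total volume = 0.05199 L, so [C6H5NH3+] = 0.005062/0.05199 = 0.09737 M.
Ka(C6H5NH3+) = Kw/Kb = 1.0e-14 / 4.3 x 10^-10 = 2.33e-5.
[H^+] = sqrt(Ka x [C6H5NH3+]) = sqrt(2.33e-5 x 0.09737) = 0.00150 M.
pH = -log(0.00150) = 2.82.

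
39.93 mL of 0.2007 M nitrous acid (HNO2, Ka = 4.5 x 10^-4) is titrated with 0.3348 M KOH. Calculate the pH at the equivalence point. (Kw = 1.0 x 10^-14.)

8.22

n(HNO2) = 0.2007 x 0.03993 = 0.008014 mol; V(KOH) at equivalence = 0.008014/0.3348 = 0.02394 L.
At equivalence all the acid is converted to NO2-; total volume = 0.03993 + 0.02394 = 0.06387 L, so [NO2-] = 0.008014/0.06387 = 0.1255 M.
Kb = Kw/Ka = 1.0e-14 / 4.5 x 10^-4 = 2.22e-11.
[OH^-] = sqrt(Kb x [NO2-]) = sqrt(2.22e-11 x 0.1255) = 1.67e-6 M.
pOH = 5.78, so pH = 14.00 - 5.78 = 8.22.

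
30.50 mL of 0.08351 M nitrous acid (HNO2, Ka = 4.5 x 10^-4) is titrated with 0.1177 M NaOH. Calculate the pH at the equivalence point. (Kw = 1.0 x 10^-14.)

8.02

n(HNO2) = 0.08351 x 0.03050 = 0.002547 mol; V(NaOH) at equivalence = 0.002547/0.1177 = 0.02164 L.
At equivalence all the acid is converted to NO2-; total volume = 0.03050 + 0.02164 = 0.05214 L, so [NO2-] = 0.002547/0.05214 = 0.04885 M.
Kb = Kw/Ka = 1.0e-14 / 4.5 x 10^-4 = 2.22e-11.
[OH^-] = sqrt(Kb x [NO2-]) = sqrt(2.22e-11 x 0.04885) = 1.04e-6 M.
pOH = 5.98, so pH = 14.00 - 5.98 = 8.02.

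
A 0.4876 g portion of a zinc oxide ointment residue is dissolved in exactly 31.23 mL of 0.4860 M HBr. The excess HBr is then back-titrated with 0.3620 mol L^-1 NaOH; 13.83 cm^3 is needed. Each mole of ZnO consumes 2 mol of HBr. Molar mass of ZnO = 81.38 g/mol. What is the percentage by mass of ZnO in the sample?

Total n(HBr) added = 0.4860 x 0.03123 = 0.01518 mol.
n(NaOH) used = 0.3620 x 0.01383 = 0.005006 mol, which equals the excess n(HBr).
So n(HBr) consumed by the sample = 0.01518 - 0.005006 = 0.01017 mol.
n(ZnO) = 0.01017 / 2 = 0.005086 mol.
mass ZnO = 0.005086 x 81.38 = 0.4139 g, so %ZnO = 0.4139/0.4876 x 100 = 84.9%.

84.9%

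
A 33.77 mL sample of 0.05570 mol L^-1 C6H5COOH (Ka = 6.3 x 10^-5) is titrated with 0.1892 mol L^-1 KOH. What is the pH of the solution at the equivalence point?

8.42

n(C6H5COOH) = 0.05570 x 0.03377 = 0.001881 mol; V(KOH) at equivalence = 0.001881/0.1892 = 0.009942 L.
At equivalence all the acid is converted to C6H5COO-; total volume = 0.03377 + 0.009942 = 0.04371 L, so [C6H5COO-] = 0.001881/0.04371 = 0.04303 M.
Kb = Kw/Ka = 1.0e-14 / 6.3 x 10^-5 = 1.59e-10.
[OH^-] = sqrt(Kb x [C6H5COO-]) = sqrt(1.59e-10 x 0.04303) = 2.61e-6 M.
pOH = 5.58, so pH = 14.00 - 5.58 = 8.42.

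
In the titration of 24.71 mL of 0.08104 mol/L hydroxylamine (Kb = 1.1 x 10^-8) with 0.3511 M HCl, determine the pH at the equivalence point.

n(NH2OH) = 0.08104 x 0.02471 = 0.002002 mol; V(HCl) at equivalence = 0.002002/0.3511 = 0.005703 L.
At equivalence the base is fully converted to NH3OH+; total volume = 0.03041 L, so [NH3OH+] = 0.002002/0.03041 = 0.06584 M.
Ka(NH3OH+) = Kw/Kb = 1.0e-14 / 1.1 x 10^-8 = 9.09e-7.
[H^+] = sqrt(Ka x [NH3OH+]) = sqrt(9.09e-7 x 0.06584) = 0.000245 M.
pH = -log(0.000245) = 3.61.

3.61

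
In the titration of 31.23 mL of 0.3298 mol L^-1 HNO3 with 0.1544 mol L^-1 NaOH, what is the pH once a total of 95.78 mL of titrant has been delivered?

12.55

n(acid) = 0.3298 x 0.03123 = 0.01030 mol; n(NaOH) added = 0.1544 x 0.09578 = 0.01479 mol.
Base is in excess by 0.01479 - 0.01030 = 0.004489 mol in a total volume of 0.1270 L.
[OH^-] = 0.004489/0.1270 = 0.03534 M, so pOH = 1.45 and pH = 14.00 - 1.45 = 12.55.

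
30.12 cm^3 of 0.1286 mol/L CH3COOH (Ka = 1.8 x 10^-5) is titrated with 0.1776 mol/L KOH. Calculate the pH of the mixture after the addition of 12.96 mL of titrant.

4.91

Initial n(CH3COOH) = 0.1286 x 0.03012 = 0.003873 mol.
n(KOH) added = 0.1776 x 0.01296 = 0.002302 mol, converting that many moles of CH3COOH to CH3COO-.
Remaining n(CH3COOH) = 0.001572 mol; n(CH3COO-) = 0.002302 mol.
By Henderson-Hasselbalch, pH = pKa + log([A^-]/[HA]) = 4.74 + log(0.002302/0.001572) = 4.74 + (+0.17) = 4.91.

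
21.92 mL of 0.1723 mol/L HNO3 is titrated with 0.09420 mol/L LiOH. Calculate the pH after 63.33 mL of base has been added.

n(acid) = 0.1723 x 0.02192 = 0.003777 mol; n(LiOH) added = 0.09420 x 0.06333 = 0.005966 mol.
Base is in excess by 0.005966 - 0.003777 = 0.002189 mol in a total volume of 0.08525 L.
[OH^-] = 0.002189/0.08525 = 0.02568 M, so pOH = 1.59 and pH = 14.00 - 1.59 = 12.41.

12.41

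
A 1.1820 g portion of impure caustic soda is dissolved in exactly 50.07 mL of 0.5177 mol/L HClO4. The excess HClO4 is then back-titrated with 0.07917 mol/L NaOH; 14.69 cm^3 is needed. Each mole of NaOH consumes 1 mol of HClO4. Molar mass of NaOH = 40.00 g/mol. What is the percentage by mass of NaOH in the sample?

Total n(HClO4) added = 0.5177 x 0.05007 = 0.02592 mol.
n(NaOH) used = 0.07917 x 0.01469 = 0.001163 mol, which equals the excess n(HClO4).
So n(HClO4) consumed by the sample = 0.02592 - 0.001163 = 0.02476 mol.
n(NaOH) = 0.02476 / 1 = 0.02476 mol.
mass NaOH = 0.02476 x 40.00 = 0.9903 g, so %NaOH = 0.9903/1.1820 x 100 = 83.8%.

83.8%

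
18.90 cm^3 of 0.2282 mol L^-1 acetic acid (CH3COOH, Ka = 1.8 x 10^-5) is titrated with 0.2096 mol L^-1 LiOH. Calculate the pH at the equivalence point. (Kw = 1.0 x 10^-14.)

n(CH3COOH) = 0.2282 x 0.01890 = 0.004313 mol; V(LiOH) at equivalence = 0.004313/0.2096 = 0.02058 L.
At equivalence all the acid is converted to CH3COO-; total volume = 0.01890 + 0.02058 = 0.03948 L, so [CH3COO-] = 0.004313/0.03948 = 0.1093 M.
Kb = Kw/Ka = 1.0e-14 / 1.8 x 10^-5 = 5.56e-10.
[OH^-] = sqrt(Kb x [CH3COO-]) = sqrt(5.56e-10 x 0.1093) = 7.79e-6 M.
pOH = 5.11, so pH = 14.00 - 5.11 = 8.89.

8.89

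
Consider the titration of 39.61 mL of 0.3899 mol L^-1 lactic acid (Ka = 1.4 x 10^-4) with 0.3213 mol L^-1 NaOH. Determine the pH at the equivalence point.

n(HC3H5O3) = 0.3899 x 0.03961 = 0.01544 mol; V(NaOH) at equivalence = 0.01544/0.3213 = 0.04807 L.
At equivalence all the acid is converted to C3H5O3-; total volume = 0.03961 + 0.04807 = 0.08768 L, so [C3H5O3-] = 0.01544/0.08768 = 0.1761 M.
Kb = Kw/Ka = 1.0e-14 / 1.4 x 10^-4 = 7.14e-11.
[OH^-] = sqrt(Kb x [C3H5O3-]) = sqrt(7.14e-11 x 0.1761) = 3.55e-6 M.
pOH = 5.45, so pH = 14.00 - 5.45 = 8.55.

8.55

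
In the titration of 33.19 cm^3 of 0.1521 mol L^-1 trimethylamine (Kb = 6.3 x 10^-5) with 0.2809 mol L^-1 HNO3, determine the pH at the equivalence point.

5.40

n((CH3)3N) = 0.1521 x 0.03319 = 0.005048 mol; V(HNO3) at equivalence = 0.005048/0.2809 = 0.01797 L.
At equivalence the base is fully converted to (CH3)3NH+; total volume = 0.05116 L, so [(CH3)3NH+] = 0.005048/0.05116 = 0.09867 M.
Ka((CH3)3NH+) = Kw/Kb = 1.0e-14 / 6.3 x 10^-5 = 1.59e-10.
[H^+] = sqrt(Ka x [(CH3)3NH+]) = sqrt(1.59e-10 x 0.09867) = 3.96e-6 M.
pH = -log(3.96e-6) = 5.40.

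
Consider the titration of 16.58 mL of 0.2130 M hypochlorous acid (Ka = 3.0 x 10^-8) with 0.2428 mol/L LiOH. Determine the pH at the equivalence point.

10.29

n(HClO) = 0.2130 x 0.01658 = 0.003532 mol; V(LiOH) at equivalence = 0.003532/0.2428 = 0.01455 L.
At equivalence all the acid is converted to ClO-; total volume = 0.01658 + 0.01455 = 0.03113 L, so [ClO-] = 0.003532/0.03113 = 0.1135 M.
Kb = Kw/Ka = 1.0e-14 / 3.0 x 10^-8 = 3.33e-7.
[OH^-] = sqrt(Kb x [ClO-]) = sqrt(3.33e-7 x 0.1135) = 0.000194 M.
pOH = 3.71, so pH = 14.00 - 3.71 = 10.29.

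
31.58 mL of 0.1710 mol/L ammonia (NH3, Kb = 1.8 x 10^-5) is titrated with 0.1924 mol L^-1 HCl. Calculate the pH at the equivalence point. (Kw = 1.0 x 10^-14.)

n(NH3) = 0.1710 x 0.03158 = 0.005400 mol; V(HCl) at equivalence = 0.005400/0.1924 = 0.02807 L.
At equivalence the base is fully converted to NH4+; total volume = 0.05965 L, so [NH4+] = 0.005400/0.05965 = 0.09053 M.
Ka(NH4+) = Kw/Kb = 1.0e-14 / 1.8 x 10^-5 = 5.56e-10.
[H^+] = sqrt(Ka x [NH4+]) = sqrt(5.56e-10 x 0.09053) = 7.09e-6 M.
pH = -log(7.09e-6) = 5.15.

5.15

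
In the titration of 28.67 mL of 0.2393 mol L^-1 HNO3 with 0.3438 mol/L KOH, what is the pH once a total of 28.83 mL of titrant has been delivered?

12.72

n(acid) = 0.2393 x 0.02867 = 0.006861 mol; n(KOH) added = 0.3438 x 0.02883 = 0.009912 mol.
Base is in excess by 0.009912 - 0.006861 = 0.003051 mol in a total volume of 0.05750 L.
[OH^-] = 0.003051/0.05750 = 0.05306 M, so pOH = 1.28 and pH = 14.00 - 1.28 = 12.72.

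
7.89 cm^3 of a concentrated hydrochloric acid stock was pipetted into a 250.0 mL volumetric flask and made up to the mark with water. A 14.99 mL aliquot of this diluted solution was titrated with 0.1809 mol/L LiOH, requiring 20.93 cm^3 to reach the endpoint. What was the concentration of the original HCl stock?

n(LiOH) = 0.1809 x 0.02093 = 0.003786 mol.
n(HCl) in the aliquot = 0.003786 mol.
[diluted HCl] = 0.003786 / 0.01499 = 0.2526 M.
Dilution factor = 250.0/7.890 = 31.69, so [stock] = 0.2526 x 31.69 = 8.00 M.

8.00 M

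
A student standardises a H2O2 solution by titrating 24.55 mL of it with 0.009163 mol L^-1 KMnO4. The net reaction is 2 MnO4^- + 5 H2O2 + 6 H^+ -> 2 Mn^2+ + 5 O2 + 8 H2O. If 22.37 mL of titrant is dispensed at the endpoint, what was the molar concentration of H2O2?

n(KMnO4) = 0.009163 x 0.02237 = 0.0002050 mol.
From the balanced equation, 2 mol KMnO4 reacts with 5 mol H2O2, so n(H2O2) = 0.0002050 x 5/2 = 0.0005124 mol.
[H2O2] = 0.0005124 / 0.02455 L = 0.0209 M.

0.0209 M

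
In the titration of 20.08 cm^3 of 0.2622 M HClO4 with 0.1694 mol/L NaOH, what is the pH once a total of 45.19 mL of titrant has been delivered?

n(acid) = 0.2622 x 0.02008 = 0.005265 mol; n(NaOH) added = 0.1694 x 0.04519 = 0.007655 mol.
Base is in excess by 0.007655 - 0.005265 = 0.002390 mol in a total volume of 0.06527 L.
[OH^-] = 0.002390/0.06527 = 0.03662 M, so pOH = 1.44 and pH = 14.00 - 1.44 = 12.56.

12.56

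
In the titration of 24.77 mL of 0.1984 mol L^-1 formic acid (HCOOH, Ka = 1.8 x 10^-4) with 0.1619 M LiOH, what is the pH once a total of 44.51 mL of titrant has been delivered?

12.52

n(acid) = 0.1984 x 0.02477 = 0.004914 mol; n(LiOH) added = 0.1619 x 0.04451 = 0.007206 mol.
Base is in excess by 0.007206 - 0.004914 = 0.002292 mol in a total volume of 0.06928 L.
[OH^-] = 0.002292/0.06928 = 0.03308 M, so pOH = 1.48 and pH = 14.00 - 1.48 = 12.52.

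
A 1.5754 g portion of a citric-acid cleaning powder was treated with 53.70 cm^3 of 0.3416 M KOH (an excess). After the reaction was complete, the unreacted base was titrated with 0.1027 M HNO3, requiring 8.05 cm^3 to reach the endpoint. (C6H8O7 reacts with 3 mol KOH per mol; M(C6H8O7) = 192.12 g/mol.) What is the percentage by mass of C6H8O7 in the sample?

Total n(KOH) added = 0.3416 x 0.05370 = 0.01834 mol.
n(HNO3) used = 0.1027 x 0.008050 = 0.0008267 mol, which equals the excess n(KOH).
So n(KOH) consumed by the sample = 0.01834 - 0.0008267 = 0.01752 mol.
n(C6H8O7) = 0.01752 / 3 = 0.005839 mol.
mass C6H8O7 = 0.005839 x 192.12 = 1.122 g, so %C6H8O7 = 1.122/1.5754 x 100 = 71.2%.

71.2%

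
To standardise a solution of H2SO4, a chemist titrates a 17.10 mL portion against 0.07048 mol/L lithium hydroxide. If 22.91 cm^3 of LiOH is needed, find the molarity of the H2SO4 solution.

n(LiOH) delivered = 0.07048 x 0.02291 = 0.001615 mol.
The reaction is 1 H2SO4 + 2 LiOH, so n(H2SO4) = 0.001615 x 1/2 = 0.0008073 mol.
[H2SO4] = 0.0008073 mol / 0.01710 L = 0.0472 M.

0.0472 M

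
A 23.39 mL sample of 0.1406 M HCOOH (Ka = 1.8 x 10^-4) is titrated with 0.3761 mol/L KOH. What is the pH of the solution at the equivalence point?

n(HCOOH) = 0.1406 x 0.02339 = 0.003289 mol; V(KOH) at equivalence = 0.003289/0.3761 = 0.008744 L.
At equivalence all the acid is converted to HCOO-; total volume = 0.02339 + 0.008744 = 0.03213 L, so [HCOO-] = 0.003289/0.03213 = 0.1023 M.
Kb = Kw/Ka = 1.0e-14 / 1.8 x 10^-4 = 5.56e-11.
[OH^-] = sqrt(Kb x [HCOO-]) = sqrt(5.56e-11 x 0.1023) = 2.38e-6 M.
pOH = 5.62, so pH = 14.00 - 5.62 = 8.38.

8.38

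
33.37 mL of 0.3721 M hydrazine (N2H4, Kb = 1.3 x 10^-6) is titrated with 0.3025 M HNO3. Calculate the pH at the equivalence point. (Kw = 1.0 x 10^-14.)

n(N2H4) = 0.3721 x 0.03337 = 0.01242 mol; V(HNO3) at equivalence = 0.01242/0.3025 = 0.04105 L.
At equivalence the base is fully converted to N2H5+; total volume = 0.07442 L, so [N2H5+] = 0.01242/0.07442 = 0.1669 M.
Ka(N2H5+) = Kw/Kb = 1.0e-14 / 1.3 x 10^-6 = 7.69e-9.
[H^+] = sqrt(Ka x [N2H5+]) = sqrt(7.69e-9 x 0.1669) = 3.58e-5 M.
pH = -log(3.58e-5) = 4.45.

4.45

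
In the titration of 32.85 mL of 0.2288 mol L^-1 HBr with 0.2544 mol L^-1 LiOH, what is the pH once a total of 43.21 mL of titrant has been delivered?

n(acid) = 0.2288 x 0.03285 = 0.007516 mol; n(LiOH) added = 0.2544 x 0.04321 = 0.01099 mol.
Base is in excess by 0.01099 - 0.007516 = 0.003477 mol in a total volume of 0.07606 L.
[OH^-] = 0.003477/0.07606 = 0.04571 M, so pOH = 1.34 and pH = 14.00 - 1.34 = 12.66.

12.66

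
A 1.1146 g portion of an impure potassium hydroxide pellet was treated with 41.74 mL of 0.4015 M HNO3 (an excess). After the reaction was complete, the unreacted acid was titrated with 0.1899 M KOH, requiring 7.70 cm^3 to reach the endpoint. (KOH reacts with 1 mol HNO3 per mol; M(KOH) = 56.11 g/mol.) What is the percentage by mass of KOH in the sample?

77.0%

Total n(HNO3) added = 0.4015 x 0.04174 = 0.01676 mol.
n(KOH) used = 0.1899 x 0.007700 = 0.001462 mol, which equals the excess n(HNO3).
So n(HNO3) consumed by the sample = 0.01676 - 0.001462 = 0.01530 mol.
n(KOH) = 0.01530 / 1 = 0.01530 mol.
mass KOH = 0.01530 x 56.11 = 0.8583 g, so %KOH = 0.8583/1.1146 x 100 = 77.0%.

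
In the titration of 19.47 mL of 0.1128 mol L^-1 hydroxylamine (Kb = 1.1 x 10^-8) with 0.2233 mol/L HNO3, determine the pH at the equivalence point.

3.58

n(NH2OH) = 0.1128 x 0.01947 = 0.002196 mol; V(HNO3) at equivalence = 0.002196/0.2233 = 0.009835 L.
At equivalence the base is fully converted to NH3OH+; total volume = 0.02931 L, so [NH3OH+] = 0.002196/0.02931 = 0.07494 M.
Ka(NH3OH+) = Kw/Kb = 1.0e-14 / 1.1 x 10^-8 = 9.09e-7.
[H^+] = sqrt(Ka x [NH3OH+]) = sqrt(9.09e-7 x 0.07494) = 0.000261 M.
pH = -log(0.000261) = 3.58.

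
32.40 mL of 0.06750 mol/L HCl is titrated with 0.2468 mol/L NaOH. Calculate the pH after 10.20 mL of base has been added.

11.89

n(acid) = 0.06750 x 0.03240 = 0.002187 mol; n(NaOH) added = 0.2468 x 0.01020 = 0.002517 mol.
Base is in excess by 0.002517 - 0.002187 = 0.0003304 mol in a total volume of 0.04260 L.
[OH^-] = 0.0003304/0.04260 = 0.007755 M, so pOH = 2.11 and pH = 14.00 - 2.11 = 11.89.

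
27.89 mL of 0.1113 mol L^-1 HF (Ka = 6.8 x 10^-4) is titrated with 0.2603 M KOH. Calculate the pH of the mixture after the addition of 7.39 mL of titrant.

Initial n(HF) = 0.1113 x 0.02789 = 0.003104 mol.
n(KOH) added = 0.2603 x 0.007390 = 0.001924 mol, converting that many moles of HF to F-.
Remaining n(HF) = 0.001181 mol; n(F-) = 0.001924 mol.
By Henderson-Hasselbalch, pH = pKa + log([A^-]/[HA]) = 3.17 + log(0.001924/0.001181) = 3.17 + (+0.21) = 3.38.

3.38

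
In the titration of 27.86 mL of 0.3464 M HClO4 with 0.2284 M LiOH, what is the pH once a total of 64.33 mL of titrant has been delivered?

n(acid) = 0.3464 x 0.02786 = 0.009651 mol; n(LiOH) added = 0.2284 x 0.06433 = 0.01469 mol.
Base is in excess by 0.01469 - 0.009651 = 0.005042 mol in a total volume of 0.09219 L.
[OH^-] = 0.005042/0.09219 = 0.05469 M, so pOH = 1.26 and pH = 14.00 - 1.26 = 12.74.

12.74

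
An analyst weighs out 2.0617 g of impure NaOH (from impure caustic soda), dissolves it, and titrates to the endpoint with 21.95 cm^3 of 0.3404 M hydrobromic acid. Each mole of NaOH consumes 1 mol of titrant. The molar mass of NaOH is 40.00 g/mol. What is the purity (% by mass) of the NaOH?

14.5%

n(HBr) = 0.3404 x 0.02195 = 0.007472 mol.
n(NaOH) = 0.007472 / 1 = 0.007472 mol.
mass of NaOH = 0.007472 x 40.00 = 0.2989 g.
% purity = 0.2989 / 2.0617 x 100 = 14.5%.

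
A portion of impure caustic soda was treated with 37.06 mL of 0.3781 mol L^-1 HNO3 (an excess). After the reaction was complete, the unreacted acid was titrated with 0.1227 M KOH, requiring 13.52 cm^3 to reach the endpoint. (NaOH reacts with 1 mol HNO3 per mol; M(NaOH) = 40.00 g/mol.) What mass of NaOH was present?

0.494 g

Total n(HNO3) added = 0.3781 x 0.03706 = 0.01401 mol.
n(KOH) used = 0.1227 x 0.01352 = 0.001659 mol, which equals the excess n(HNO3).
So n(HNO3) consumed by the sample = 0.01401 - 0.001659 = 0.01235 mol.
n(NaOH) = 0.01235 / 1 = 0.01235 mol.
mass = 0.01235 mol x 40.00 g/mol = 0.494 g.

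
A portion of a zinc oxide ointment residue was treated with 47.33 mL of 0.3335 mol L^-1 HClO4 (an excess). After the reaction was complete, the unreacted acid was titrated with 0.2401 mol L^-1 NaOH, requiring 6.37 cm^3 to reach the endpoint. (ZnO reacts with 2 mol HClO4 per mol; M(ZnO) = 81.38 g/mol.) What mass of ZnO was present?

0.580 g

Total n(HClO4) added = 0.3335 x 0.04733 = 0.01578 mol.
n(NaOH) used = 0.2401 x 0.006370 = 0.001529 mol, which equals the excess n(HClO4).
So n(HClO4) consumed by the sample = 0.01578 - 0.001529 = 0.01426 mol.
n(ZnO) = 0.01426 / 2 = 0.007128 mol.
mass = 0.007128 mol x 81.38 g/mol = 0.580 g.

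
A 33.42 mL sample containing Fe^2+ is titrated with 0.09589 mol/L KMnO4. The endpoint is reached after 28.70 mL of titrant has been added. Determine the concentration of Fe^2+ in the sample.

0.412 M

n(KMnO4) = 0.09589 x 0.02870 = 0.002752 mol.
From the balanced equation, 1 mol KMnO4 reacts with 5 mol Fe^2+, so n(Fe^2+) = 0.002752 x 5/1 = 0.01376 mol.
[Fe^2+] = 0.01376 / 0.03342 L = 0.412 M.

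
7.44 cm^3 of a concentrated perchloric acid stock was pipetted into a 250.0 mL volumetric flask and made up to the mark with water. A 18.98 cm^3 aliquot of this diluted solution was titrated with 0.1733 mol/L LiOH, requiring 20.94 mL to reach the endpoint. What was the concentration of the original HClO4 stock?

6.42 M

n(LiOH) = 0.1733 x 0.02094 = 0.003629 mol.
n(HClO4) in the aliquot = 0.003629 mol.
[diluted HClO4] = 0.003629 / 0.01898 = 0.1912 M.
Dilution factor = 250.0/7.440 = 33.60, so [stock] = 0.1912 x 33.60 = 6.42 M.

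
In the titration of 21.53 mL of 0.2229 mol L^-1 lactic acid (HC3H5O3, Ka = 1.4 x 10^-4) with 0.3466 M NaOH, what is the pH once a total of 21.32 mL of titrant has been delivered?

n(acid) = 0.2229 x 0.02153 = 0.004799 mol; n(NaOH) added = 0.3466 x 0.02132 = 0.007390 mol.
Base is in excess by 0.007390 - 0.004799 = 0.002590 mol in a total volume of 0.04285 L.
[OH^-] = 0.002590/0.04285 = 0.06045 M, so pOH = 1.22 and pH = 14.00 - 1.22 = 12.78.

12.78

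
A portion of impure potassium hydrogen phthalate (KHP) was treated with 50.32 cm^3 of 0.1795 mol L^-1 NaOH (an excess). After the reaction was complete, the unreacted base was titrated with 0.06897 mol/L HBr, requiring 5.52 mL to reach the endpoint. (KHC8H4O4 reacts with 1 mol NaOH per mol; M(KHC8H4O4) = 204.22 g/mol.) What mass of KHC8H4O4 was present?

Total n(NaOH) added = 0.1795 x 0.05032 = 0.009032 mol.
n(HBr) used = 0.06897 x 0.005520 = 0.0003807 mol, which equals the excess n(NaOH).
So n(NaOH) consumed by the sample = 0.009032 - 0.0003807 = 0.008652 mol.
n(KHC8H4O4) = 0.008652 / 1 = 0.008652 mol.
mass = 0.008652 mol x 204.22 g/mol = 1.77 g.

1.77 g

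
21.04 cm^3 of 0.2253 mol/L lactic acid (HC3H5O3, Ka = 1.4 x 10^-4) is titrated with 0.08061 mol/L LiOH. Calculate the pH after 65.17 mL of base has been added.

11.77

n(acid) = 0.2253 x 0.02104 = 0.004740 mol; n(LiOH) added = 0.08061 x 0.06517 = 0.005253 mol.
Base is in excess by 0.005253 - 0.004740 = 0.0005130 mol in a total volume of 0.08621 L.
[OH^-] = 0.0005130/0.08621 = 0.005951 M, so pOH = 2.23 and pH = 14.00 - 2.23 = 11.77.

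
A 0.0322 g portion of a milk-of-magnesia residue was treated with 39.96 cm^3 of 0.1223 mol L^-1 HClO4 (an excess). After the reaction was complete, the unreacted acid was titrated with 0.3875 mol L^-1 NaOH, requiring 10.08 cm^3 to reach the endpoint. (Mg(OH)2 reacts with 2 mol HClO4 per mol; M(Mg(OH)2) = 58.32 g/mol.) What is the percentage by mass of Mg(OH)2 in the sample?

88.8%

Total n(HClO4) added = 0.1223 x 0.03996 = 0.004887 mol.
n(NaOH) used = 0.3875 x 0.01008 = 0.003906 mol, which equals the excess n(HClO4).
So n(HClO4) consumed by the sample = 0.004887 - 0.003906 = 0.0009811 mol.
n(Mg(OH)2) = 0.0009811 / 2 = 0.0004906 mol.
mass Mg(OH)2 = 0.0004906 x 58.32 = 0.02861 g, so %Mg(OH)2 = 0.02861/0.0322 x 100 = 88.8%.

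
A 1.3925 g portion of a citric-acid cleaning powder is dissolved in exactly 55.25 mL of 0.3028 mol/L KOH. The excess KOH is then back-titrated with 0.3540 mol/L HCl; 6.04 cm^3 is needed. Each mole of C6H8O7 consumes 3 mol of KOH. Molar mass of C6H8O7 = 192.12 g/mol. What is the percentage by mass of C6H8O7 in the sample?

Total n(KOH) added = 0.3028 x 0.05525 = 0.01673 mol.
n(HCl) used = 0.3540 x 0.006040 = 0.002138 mol, which equals the excess n(KOH).
So n(KOH) consumed by the sample = 0.01673 - 0.002138 = 0.01459 mol.
n(C6H8O7) = 0.01459 / 3 = 0.004864 mol.
mass C6H8O7 = 0.004864 x 192.12 = 0.9344 g, so %C6H8O7 = 0.9344/1.3925 x 100 = 67.1%.

67.1%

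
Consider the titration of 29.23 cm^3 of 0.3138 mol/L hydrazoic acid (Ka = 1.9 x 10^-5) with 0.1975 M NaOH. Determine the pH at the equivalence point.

8.90

n(HN3) = 0.3138 x 0.02923 = 0.009172 mol; V(NaOH) at equivalence = 0.009172/0.1975 = 0.04644 L.
At equivalence all the acid is converted to N3-; total volume = 0.02923 + 0.04644 = 0.07567 L, so [N3-] = 0.009172/0.07567 = 0.1212 M.
Kb = Kw/Ka = 1.0e-14 / 1.9 x 10^-5 = 5.26e-10.
[OH^-] = sqrt(Kb x [N3-]) = sqrt(5.26e-10 x 0.1212) = 7.99e-6 M.
pOH = 5.10, so pH = 14.00 - 5.10 = 8.90.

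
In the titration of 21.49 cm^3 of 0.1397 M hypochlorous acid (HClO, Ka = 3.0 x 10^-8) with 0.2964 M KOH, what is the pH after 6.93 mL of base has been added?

Initial n(HClO) = 0.1397 x 0.02149 = 0.003002 mol.
n(KOH) added = 0.2964 x 0.006930 = 0.002054 mol, converting that many moles of HClO to ClO-.
Remaining n(HClO) = 0.0009481 mol; n(ClO-) = 0.002054 mol.
By Henderson-Hasselbalch, pH = pKa + log([A^-]/[HA]) = 7.52 + log(0.002054/0.0009481) = 7.52 + (+0.34) = 7.86.

7.86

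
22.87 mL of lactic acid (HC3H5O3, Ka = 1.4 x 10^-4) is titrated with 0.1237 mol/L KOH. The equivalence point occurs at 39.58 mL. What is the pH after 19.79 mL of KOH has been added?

19.79 mL is exactly half the equivalence volume (39.58/2), i.e. the half-equivalence point.
There, n(HA) = n(A^-), so pH = pKa = -log(1.4 x 10^-4) = 3.85.

3.85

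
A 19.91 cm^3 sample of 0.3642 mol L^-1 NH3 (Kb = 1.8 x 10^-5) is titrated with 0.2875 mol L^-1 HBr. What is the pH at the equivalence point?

n(NH3) = 0.3642 x 0.01991 = 0.007251 mol; V(HBr) at equivalence = 0.007251/0.2875 = 0.02522 L.
At equivalence the base is fully converted to NH4+; total volume = 0.04513 L, so [NH4+] = 0.007251/0.04513 = 0.1607 M.
Ka(NH4+) = Kw/Kb = 1.0e-14 / 1.8 x 10^-5 = 5.56e-10.
[H^+] = sqrt(Ka x [NH4+]) = sqrt(5.56e-10 x 0.1607) = 9.45e-6 M.
pH = -log(9.45e-6) = 5.02.

5.02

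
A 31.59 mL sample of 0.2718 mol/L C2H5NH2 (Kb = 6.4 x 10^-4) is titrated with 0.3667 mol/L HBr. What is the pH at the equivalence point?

n(C2H5NH2) = 0.2718 x 0.03159 = 0.008586 mol; V(HBr) at equivalence = 0.008586/0.3667 = 0.02341 L.
At equivalence the base is fully converted to C2H5NH3+; total volume = 0.05500 L, so [C2H5NH3+] = 0.008586/0.05500 = 0.1561 M.
Ka(C2H5NH3+) = Kw/Kb = 1.0e-14 / 6.4 x 10^-4 = 1.56e-11.
[H^+] = sqrt(Ka x [C2H5NH3+]) = sqrt(1.56e-11 x 0.1561) = 1.56e-6 M.
pH = -log(1.56e-6) = 5.81.

5.81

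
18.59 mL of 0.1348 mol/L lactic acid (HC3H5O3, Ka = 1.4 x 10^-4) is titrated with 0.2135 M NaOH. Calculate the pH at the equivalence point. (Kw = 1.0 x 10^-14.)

n(HC3H5O3) = 0.1348 x 0.01859 = 0.002506 mol; V(NaOH) at equivalence = 0.002506/0.2135 = 0.01174 L.
At equivalence all the acid is converted to C3H5O3-; total volume = 0.01859 + 0.01174 = 0.03033 L, so [C3H5O3-] = 0.002506/0.03033 = 0.08263 M.
Kb = Kw/Ka = 1.0e-14 / 1.4 x 10^-4 = 7.14e-11.
[OH^-] = sqrt(Kb x [C3H5O3-]) = sqrt(7.14e-11 x 0.08263) = 2.43e-6 M.
pOH = 5.61, so pH = 14.00 - 5.61 = 8.39.

8.39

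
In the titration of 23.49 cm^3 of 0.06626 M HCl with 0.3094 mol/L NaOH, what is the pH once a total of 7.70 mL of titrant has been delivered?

n(acid) = 0.06626 x 0.02349 = 0.001556 mol; n(NaOH) added = 0.3094 x 0.007700 = 0.002382 mol.
Base is in excess by 0.002382 - 0.001556 = 0.0008259 mol in a total volume of 0.03119 L.
[OH^-] = 0.0008259/0.03119 = 0.02648 M, so pOH = 1.58 and pH = 14.00 - 1.58 = 12.42.

12.42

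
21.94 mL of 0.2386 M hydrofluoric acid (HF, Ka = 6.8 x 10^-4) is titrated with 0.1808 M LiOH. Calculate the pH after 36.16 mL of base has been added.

12.35

n(acid) = 0.2386 x 0.02194 = 0.005235 mol; n(LiOH) added = 0.1808 x 0.03616 = 0.006538 mol.
Base is in excess by 0.006538 - 0.005235 = 0.001303 mol in a total volume of 0.05810 L.
[OH^-] = 0.001303/0.05810 = 0.02242 M, so pOH = 1.65 and pH = 14.00 - 1.65 = 12.35.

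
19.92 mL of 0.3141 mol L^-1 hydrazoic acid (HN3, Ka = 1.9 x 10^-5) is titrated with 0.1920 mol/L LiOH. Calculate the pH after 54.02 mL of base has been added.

12.75

n(acid) = 0.3141 x 0.01992 = 0.006257 mol; n(LiOH) added = 0.1920 x 0.05402 = 0.01037 mol.
Base is in excess by 0.01037 - 0.006257 = 0.004115 mol in a total volume of 0.07394 L.
[OH^-] = 0.004115/0.07394 = 0.05565 M, so pOH = 1.25 and pH = 14.00 - 1.25 = 12.75.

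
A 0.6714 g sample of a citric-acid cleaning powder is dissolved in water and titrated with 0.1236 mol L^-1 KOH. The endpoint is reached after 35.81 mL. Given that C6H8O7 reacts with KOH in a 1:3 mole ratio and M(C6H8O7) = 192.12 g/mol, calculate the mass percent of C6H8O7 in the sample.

n(KOH) = 0.1236 x 0.03581 = 0.004426 mol.
n(C6H8O7) = 0.004426 / 3 = 0.001475 mol.
mass of C6H8O7 = 0.001475 x 192.12 = 0.2834 g.
% purity = 0.2834 / 0.6714 x 100 = 42.2%.

42.2%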